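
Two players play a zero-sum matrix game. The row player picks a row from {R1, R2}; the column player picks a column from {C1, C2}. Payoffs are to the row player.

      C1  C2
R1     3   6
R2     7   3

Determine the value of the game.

Row minima: R1 → 3, R2 → 3; maximin = 3.
Column maxima: C1 → 7, C2 → 6; minimax = 6.
3 ≠ 6, so there is no saddle point; optimal play is mixed.
Let the row player play R1 with probability p. Expected payoff against C1: 3p + 7(1−p) = −4p + 7; against C2: 6p + 3(1−p) = 3p + 3.
Setting these equal: −4p + 7 = 3p + 3 ⇒ −7p = -4 ⇒ p = 4/7, and the value is (-4)·(4/7) + 7 = 33/7.
For the column player: with q = P(C1), equating R1's and R2's payoffs gives −3q + 6 = 4q + 3 ⇒ q = 3/7.

33/7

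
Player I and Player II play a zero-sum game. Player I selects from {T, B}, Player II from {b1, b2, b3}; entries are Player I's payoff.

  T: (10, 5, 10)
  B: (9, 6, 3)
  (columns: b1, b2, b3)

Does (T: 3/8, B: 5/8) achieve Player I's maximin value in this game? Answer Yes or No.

Against b1 this mix gives (3/8)·10 + (5/8)·9 = 75/8.
Against b2 this mix gives (3/8)·5 + (5/8)·6 = 45/8.
Against b3 this mix gives (3/8)·10 + (5/8)·3 = 45/8.
All of Player II's active replies (b2, b3) yield 45/8, and no column does worse for Player I. The mix makes Player II indifferent and guarantees 45/8, so it is optimal.

Yes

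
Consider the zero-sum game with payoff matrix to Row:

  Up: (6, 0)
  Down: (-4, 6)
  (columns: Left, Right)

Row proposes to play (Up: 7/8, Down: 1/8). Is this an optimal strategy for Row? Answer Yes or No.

Against Left this mix gives (7/8)·6 + (1/8)·(-4) = 19/4.
Against Right this mix gives (7/8)·0 + (1/8)·6 = 3/4.
Column will play Right, holding Row to 3/4. Shifting weight toward the row that does better against Right would raise this floor (the equalizing mix achieves 9/4 against both Right and Left), so the proposed strategy is not optimal.

No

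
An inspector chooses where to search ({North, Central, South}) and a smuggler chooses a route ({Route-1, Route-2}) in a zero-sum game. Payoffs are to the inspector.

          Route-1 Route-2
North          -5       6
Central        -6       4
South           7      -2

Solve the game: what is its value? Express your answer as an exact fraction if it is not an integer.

8/5

Row minima: North → -5, Central → -6, South → -2; maximin = -2.
Column maxima: Route-1 → 7, Route-2 → 6; minimax = 6.
-2 ≠ 6, so there is no saddle point; optimal play is mixed.
Central is strictly dominated by North, so the inspector never plays it.
On the remaining 2×2 (North, South vs Route-1, Route-2):
Let the inspector play North with probability p. Expected payoff against Route-1: (-5)p + 7(1−p) = −12p + 7; against Route-2: 6p + (-2)(1−p) = 8p − 2.
Setting these equal: −12p + 7 = 8p − 2 ⇒ −20p = -9 ⇒ p = 9/20, and the value is (-12)·(9/20) + 7 = 8/5.
For the smuggler: with q = P(Route-1), equating North's and South's payoffs gives −11q + 6 = 9q − 2 ⇒ q = 2/5.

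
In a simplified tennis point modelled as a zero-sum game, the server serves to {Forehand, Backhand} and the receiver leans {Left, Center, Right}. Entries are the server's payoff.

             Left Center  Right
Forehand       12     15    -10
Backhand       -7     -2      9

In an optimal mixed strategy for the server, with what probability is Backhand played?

Row minima: Forehand → -10, Backhand → -7; maximin = -7.
Column maxima: Left → 12, Center → 15, Right → 9; minimax = 9.
-7 ≠ 9, so there is no saddle point; optimal play is mixed.
Center is strictly dominated by Left (it gives the server strictly more in every row), so the receiver never plays it.
On the remaining 2×2 (Forehand, Backhand vs Left, Right):
Let the server play Forehand with probability p. Expected payoff against Left: 12p + (-7)(1−p) = 19p − 7; against Right: (-10)p + 9(1−p) = −19p + 9.
Setting these equal: 19p − 7 = −19p + 9 ⇒ 38p = 16 ⇒ p = 8/19, and the value is (19)·(8/19) − 7 = 1.
For the receiver: with q = P(Left), equating Forehand's and Backhand's payoffs gives 22q − 10 = −16q + 9 ⇒ q = 1/2.

11/19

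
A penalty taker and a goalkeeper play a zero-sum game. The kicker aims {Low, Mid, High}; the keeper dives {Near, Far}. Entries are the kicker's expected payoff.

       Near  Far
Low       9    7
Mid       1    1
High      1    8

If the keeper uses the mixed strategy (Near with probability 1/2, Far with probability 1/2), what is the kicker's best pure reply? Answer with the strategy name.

Low

Expected payoff of Low: (1/2)·9 + (1/2)·7 = 8.
Expected payoff of Mid: (1/2)·1 + (1/2)·1 = 1.
Expected payoff of High: (1/2)·1 + (1/2)·8 = 9/2.
The largest is 8, so the kicker's best response is Low.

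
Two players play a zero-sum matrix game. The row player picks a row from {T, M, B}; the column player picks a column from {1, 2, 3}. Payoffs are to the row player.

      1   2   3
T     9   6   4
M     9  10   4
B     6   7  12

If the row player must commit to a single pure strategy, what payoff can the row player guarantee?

6

Row minima: T → 4, M → 4, B → 6.
The best of these is 6.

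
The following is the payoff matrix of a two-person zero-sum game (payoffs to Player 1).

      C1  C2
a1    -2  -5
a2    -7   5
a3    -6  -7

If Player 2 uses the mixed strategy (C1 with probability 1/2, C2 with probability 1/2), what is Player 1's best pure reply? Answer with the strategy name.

Expected payoff of a1: (1/2)·(-2) + (1/2)·(-5) = -7/2.
Expected payoff of a2: (1/2)·(-7) + (1/2)·5 = -1.
Expected payoff of a3: (1/2)·(-6) + (1/2)·(-7) = -13/2.
The largest is -1, so Player 1's best response is a2.

a2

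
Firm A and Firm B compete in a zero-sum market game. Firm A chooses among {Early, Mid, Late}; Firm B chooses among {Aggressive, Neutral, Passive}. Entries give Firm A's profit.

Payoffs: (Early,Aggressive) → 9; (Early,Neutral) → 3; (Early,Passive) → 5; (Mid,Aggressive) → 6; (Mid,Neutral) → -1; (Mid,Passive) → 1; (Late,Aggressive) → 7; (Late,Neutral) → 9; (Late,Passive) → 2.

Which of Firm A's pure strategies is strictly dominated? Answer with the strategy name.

Mid

Early gives a strictly higher payoff than Mid against every column: 9 > 6, 3 > -1, 5 > 1.
So Mid is strictly dominated and Firm A never plays it.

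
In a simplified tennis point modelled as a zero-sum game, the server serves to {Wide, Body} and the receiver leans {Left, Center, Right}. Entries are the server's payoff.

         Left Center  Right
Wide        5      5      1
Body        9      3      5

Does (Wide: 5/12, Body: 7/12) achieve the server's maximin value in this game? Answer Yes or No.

No

Against Left this mix gives (5/12)·5 + (7/12)·9 = 22/3.
Against Center this mix gives (5/12)·5 + (7/12)·3 = 23/6.
Against Right this mix gives (5/12)·1 + (7/12)·5 = 10/3.
The receiver will play Right, holding the server to 10/3. Shifting weight toward the row that does better against Right would raise this floor (the equalizing mix achieves 11/3 against both Right and Center), so the proposed strategy is not optimal.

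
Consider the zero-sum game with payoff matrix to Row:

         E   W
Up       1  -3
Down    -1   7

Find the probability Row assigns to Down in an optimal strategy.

Row minima: Up → -3, Down → -1; maximin = -1.
Column maxima: E → 1, W → 7; minimax = 1.
-1 ≠ 1, so there is no saddle point; optimal play is mixed.
Let Row play Up with probability p. Expected payoff against E: 1p + (-1)(1−p) = 2p − 1; against W: (-3)p + 7(1−p) = −10p + 7.
Setting these equal: 2p − 1 = −10p + 7 ⇒ 12p = 8 ⇒ p = 2/3, and the value is (2)·(2/3) − 1 = 1/3.
For Column: with q = P(E), equating Up's and Down's payoffs gives 4q − 3 = −8q + 7 ⇒ q = 5/6.

1/3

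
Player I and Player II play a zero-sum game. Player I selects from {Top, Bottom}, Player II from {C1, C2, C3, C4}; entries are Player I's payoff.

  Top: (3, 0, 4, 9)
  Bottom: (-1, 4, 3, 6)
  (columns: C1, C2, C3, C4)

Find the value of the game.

Row minima: Top → 0, Bottom → -1; maximin = 0.
Column maxima: C1 → 3, C2 → 4, C3 → 4, C4 → 9; minimax = 3.
0 ≠ 3, so there is no saddle point; optimal play is mixed.
C3 is strictly dominated by C1 (it gives Player I strictly more in every row), so Player II never plays it.
C4 is strictly dominated by C1 (it gives Player I strictly more in every row), so Player II never plays it.
On the remaining 2×2 (Top, Bottom vs C1, C2):
Let Player I play Top with probability p. Expected payoff against C1: 3p + (-1)(1−p) = 4p − 1; against C2: 0p + 4(1−p) = −4p + 4.
Setting these equal: 4p − 1 = −4p + 4 ⇒ 8p = 5 ⇒ p = 5/8, and the value is (4)·(5/8) − 1 = 3/2.
For Player II: with q = P(C1), equating Top's and Bottom's payoffs gives 3q = −5q + 4 ⇒ q = 1/2.

3/2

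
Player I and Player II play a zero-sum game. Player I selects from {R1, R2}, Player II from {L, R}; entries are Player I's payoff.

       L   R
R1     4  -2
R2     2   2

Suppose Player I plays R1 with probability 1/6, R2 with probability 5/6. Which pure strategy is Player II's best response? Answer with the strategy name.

If Player II plays L, Player I's expected payoff is (1/6)·4 + (5/6)·2 = 7/3.
If Player II plays R, Player I's expected payoff is (1/6)·(-2) + (5/6)·2 = 4/3.
Player II minimizes Player I's payoff; the smallest is 4/3, so the best response is R.

R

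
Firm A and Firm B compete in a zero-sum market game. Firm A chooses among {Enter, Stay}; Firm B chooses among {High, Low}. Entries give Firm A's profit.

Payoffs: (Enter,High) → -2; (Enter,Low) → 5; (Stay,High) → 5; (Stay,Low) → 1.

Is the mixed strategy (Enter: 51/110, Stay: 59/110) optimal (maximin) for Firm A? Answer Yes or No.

Against High this mix gives (51/110)·(-2) + (59/110)·5 = 193/110.
Against Low this mix gives (51/110)·5 + (59/110)·1 = 157/55.
Firm B will play High, holding Firm A to 193/110. Shifting weight toward the row that does better against High would raise this floor (the equalizing mix achieves 27/11 against both High and Low), so the proposed strategy is not optimal.

No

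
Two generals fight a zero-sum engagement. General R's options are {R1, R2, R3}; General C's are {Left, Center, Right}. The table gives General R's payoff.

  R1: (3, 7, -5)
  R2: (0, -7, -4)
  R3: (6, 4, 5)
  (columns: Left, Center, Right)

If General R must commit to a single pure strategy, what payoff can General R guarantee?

4

Row minima: R1 → -5, R2 → -7, R3 → 4.
The best of these is 4.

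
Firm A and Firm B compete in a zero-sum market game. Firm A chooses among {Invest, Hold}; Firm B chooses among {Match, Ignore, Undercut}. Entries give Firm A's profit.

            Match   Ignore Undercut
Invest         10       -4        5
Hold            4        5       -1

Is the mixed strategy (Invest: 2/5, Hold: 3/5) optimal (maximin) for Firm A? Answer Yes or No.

Yes

Against Match this mix gives (2/5)·10 + (3/5)·4 = 32/5.
Against Ignore this mix gives (2/5)·(-4) + (3/5)·5 = 7/5.
Against Undercut this mix gives (2/5)·5 + (3/5)·(-1) = 7/5.
All of Firm B's active replies (Ignore, Undercut) yield 7/5, and no column does worse for Firm A. The mix makes Firm B indifferent and guarantees 7/5, so it is optimal.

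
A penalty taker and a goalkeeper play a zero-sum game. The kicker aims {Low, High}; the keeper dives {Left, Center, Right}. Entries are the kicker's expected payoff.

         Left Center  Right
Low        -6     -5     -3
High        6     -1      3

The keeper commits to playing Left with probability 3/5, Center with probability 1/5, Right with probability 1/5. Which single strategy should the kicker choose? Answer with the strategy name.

High

Expected payoff of Low: (3/5)·(-6) + (1/5)·(-5) + (1/5)·(-3) = -26/5.
Expected payoff of High: (3/5)·6 + (1/5)·(-1) + (1/5)·3 = 4.
The largest is 4, so the kicker's best response is High.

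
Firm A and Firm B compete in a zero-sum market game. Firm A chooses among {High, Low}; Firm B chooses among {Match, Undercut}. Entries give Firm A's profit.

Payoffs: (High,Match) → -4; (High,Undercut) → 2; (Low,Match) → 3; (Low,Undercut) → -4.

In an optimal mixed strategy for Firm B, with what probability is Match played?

Row minima: High → -4, Low → -4; maximin = -4.
Column maxima: Match → 3, Undercut → 2; minimax = 2.
-4 ≠ 2, so there is no saddle point; optimal play is mixed.
Let Firm A play High with probability p. Expected payoff against Match: (-4)p + 3(1−p) = −7p + 3; against Undercut: 2p + (-4)(1−p) = 6p − 4.
Setting these equal: −7p + 3 = 6p − 4 ⇒ −13p = -7 ⇒ p = 7/13, and the value is (-7)·(7/13) + 3 = -10/13.
For Firm B: with q = P(Match), equating High's and Low's payoffs gives −6q + 2 = 7q − 4 ⇒ q = 6/13.

6/13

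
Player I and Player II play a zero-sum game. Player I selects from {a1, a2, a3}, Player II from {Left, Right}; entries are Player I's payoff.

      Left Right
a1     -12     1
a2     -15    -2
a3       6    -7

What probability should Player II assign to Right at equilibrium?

Row minima: a1 → -12, a2 → -15, a3 → -7; maximin = -7.
Column maxima: Left → 6, Right → 1; minimax = 1.
-7 ≠ 1, so there is no saddle point; optimal play is mixed.
a2 is strictly dominated by a1, so Player I never plays it.
On the remaining 2×2 (a1, a3 vs Left, Right):
Let Player I play a1 with probability p. Expected payoff against Left: (-12)p + 6(1−p) = −18p + 6; against Right: 1p + (-7)(1−p) = 8p − 7.
Setting these equal: −18p + 6 = 8p − 7 ⇒ −26p = -13 ⇒ p = 1/2, and the value is (-18)·(1/2) + 6 = -3.
For Player II: with q = P(Left), equating a1's and a3's payoffs gives −13q + 1 = 13q − 7 ⇒ q = 4/13.

9/13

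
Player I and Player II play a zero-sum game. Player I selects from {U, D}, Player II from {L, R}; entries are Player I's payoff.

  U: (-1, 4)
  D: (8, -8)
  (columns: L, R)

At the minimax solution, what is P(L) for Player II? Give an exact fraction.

Row minima: U → -1, D → -8; maximin = -1.
Column maxima: L → 8, R → 4; minimax = 4.
-1 ≠ 4, so there is no saddle point; optimal play is mixed.
Let Player I play U with probability p. Expected payoff against L: (-1)p + 8(1−p) = −9p + 8; against R: 4p + (-8)(1−p) = 12p − 8.
Setting these equal: −9p + 8 = 12p − 8 ⇒ −21p = -16 ⇒ p = 16/21, and the value is (-9)·(16/21) + 8 = 8/7.
For Player II: with q = P(L), equating U's and D's payoffs gives −5q + 4 = 16q − 8 ⇒ q = 4/7.

4/7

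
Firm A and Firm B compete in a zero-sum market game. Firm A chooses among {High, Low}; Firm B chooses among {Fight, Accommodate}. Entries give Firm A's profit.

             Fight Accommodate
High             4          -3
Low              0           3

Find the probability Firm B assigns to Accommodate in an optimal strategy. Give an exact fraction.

2/5

Row minima: High → -3, Low → 0; maximin = 0.
Column maxima: Fight → 4, Accommodate → 3; minimax = 3.
0 ≠ 3, so there is no saddle point; optimal play is mixed.
Let Firm A play High with probability p. Expected payoff against Fight: 4p + 0(1−p) = 4p; against Accommodate: (-3)p + 3(1−p) = −6p + 3.
Setting these equal: 4p = −6p + 3 ⇒ 10p = 3 ⇒ p = 3/10, and the value is (4)·(3/10) = 6/5.
For Firm B: with q = P(Fight), equating High's and Low's payoffs gives 7q − 3 = −3q + 3 ⇒ q = 3/5.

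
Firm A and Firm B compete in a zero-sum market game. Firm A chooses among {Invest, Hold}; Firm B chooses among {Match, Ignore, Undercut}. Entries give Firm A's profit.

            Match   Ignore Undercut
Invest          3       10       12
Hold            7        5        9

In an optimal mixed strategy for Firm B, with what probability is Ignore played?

Row minima: Invest → 3, Hold → 5; maximin = 5.
Column maxima: Match → 7, Ignore → 10, Undercut → 12; minimax = 7.
5 ≠ 7, so there is no saddle point; optimal play is mixed.
Undercut is strictly dominated by Match (it gives Firm A strictly more in every row), so Firm B never plays it.
On the remaining 2×2 (Invest, Hold vs Match, Ignore):
Let Firm A play Invest with probability p. Expected payoff against Match: 3p + 7(1−p) = −4p + 7; against Ignore: 10p + 5(1−p) = 5p + 5.
Setting these equal: −4p + 7 = 5p + 5 ⇒ −9p = -2 ⇒ p = 2/9, and the value is (-4)·(2/9) + 7 = 55/9.
For Firm B: with q = P(Match), equating Invest's and Hold's payoffs gives −7q + 10 = 2q + 5 ⇒ q = 5/9.

4/9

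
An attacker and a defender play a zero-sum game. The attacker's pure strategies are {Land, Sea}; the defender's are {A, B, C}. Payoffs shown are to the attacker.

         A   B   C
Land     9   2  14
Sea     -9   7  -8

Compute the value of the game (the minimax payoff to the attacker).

Row minima: Land → 2, Sea → -9; maximin = 2.
Column maxima: A → 9, B → 7, C → 14; minimax = 7.
2 ≠ 7, so there is no saddle point; optimal play is mixed.
C is strictly dominated by A (it gives the attacker strictly more in every row), so the defender never plays it.
On the remaining 2×2 (Land, Sea vs A, B):
Let the attacker play Land with probability p. Expected payoff against A: 9p + (-9)(1−p) = 18p − 9; against B: 2p + 7(1−p) = −5p + 7.
Setting these equal: 18p − 9 = −5p + 7 ⇒ 23p = 16 ⇒ p = 16/23, and the value is (18)·(16/23) − 9 = 81/23.
For the defender: with q = P(A), equating Land's and Sea's payoffs gives 7q + 2 = −16q + 7 ⇒ q = 5/23.

81/23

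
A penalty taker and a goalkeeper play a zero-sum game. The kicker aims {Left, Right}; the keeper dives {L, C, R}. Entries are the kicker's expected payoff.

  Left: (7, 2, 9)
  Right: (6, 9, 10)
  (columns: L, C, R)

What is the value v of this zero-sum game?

51/8

Row minima: Left → 2, Right → 6; maximin = 6.
Column maxima: L → 7, C → 9, R → 10; minimax = 7.
6 ≠ 7, so there is no saddle point; optimal play is mixed.
R is strictly dominated by L (it gives the kicker strictly more in every row), so the keeper never plays it.
On the remaining 2×2 (Left, Right vs L, C):
Let the kicker play Left with probability p. Expected payoff against L: 7p + 6(1−p) = p + 6; against C: 2p + 9(1−p) = −7p + 9.
Setting these equal: p + 6 = −7p + 9 ⇒ 8p = 3 ⇒ p = 3/8, and the value is (1)·(3/8) + 6 = 51/8.
For the keeper: with q = P(L), equating Left's and Right's payoffs gives 5q + 2 = −3q + 9 ⇒ q = 7/8.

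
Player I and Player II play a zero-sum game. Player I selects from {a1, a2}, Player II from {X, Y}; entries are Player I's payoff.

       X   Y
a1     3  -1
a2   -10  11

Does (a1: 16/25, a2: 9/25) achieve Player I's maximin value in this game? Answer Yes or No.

Against X this mix gives (16/25)·3 + (9/25)·(-10) = -42/25.
Against Y this mix gives (16/25)·(-1) + (9/25)·11 = 83/25.
Player II will play X, holding Player I to -42/25. Shifting weight toward the row that does better against X would raise this floor (the equalizing mix achieves 23/25 against both X and Y), so the proposed strategy is not optimal.

No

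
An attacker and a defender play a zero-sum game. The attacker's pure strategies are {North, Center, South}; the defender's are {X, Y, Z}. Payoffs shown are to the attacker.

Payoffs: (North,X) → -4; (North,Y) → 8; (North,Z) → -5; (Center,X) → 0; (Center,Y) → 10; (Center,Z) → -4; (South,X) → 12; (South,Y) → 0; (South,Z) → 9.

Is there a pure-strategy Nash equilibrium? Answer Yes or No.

Row minima: North → -5, Center → -4, South → 0; maximin = 0.
Column maxima: X → 12, Y → 10, Z → 9; minimax = 9.
0 ≠ 9, so no pure-strategy equilibrium exists.

No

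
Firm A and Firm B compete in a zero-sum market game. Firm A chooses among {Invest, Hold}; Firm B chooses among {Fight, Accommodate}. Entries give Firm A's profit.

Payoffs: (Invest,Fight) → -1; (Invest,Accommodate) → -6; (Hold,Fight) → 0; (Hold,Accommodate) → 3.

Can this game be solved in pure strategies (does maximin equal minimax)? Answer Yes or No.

Yes

Row minima: Invest → -6, Hold → 0; maximin = 0.
Column maxima: Fight → 0, Accommodate → 3; minimax = 0.
maximin = minimax = 0, so a saddle point exists.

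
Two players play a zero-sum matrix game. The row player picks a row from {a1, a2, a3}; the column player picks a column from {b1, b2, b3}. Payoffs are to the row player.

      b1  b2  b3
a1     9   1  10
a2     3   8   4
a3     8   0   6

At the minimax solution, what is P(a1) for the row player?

Row minima: a1 → 1, a2 → 3, a3 → 0; maximin = 3.
Column maxima: b1 → 9, b2 → 8, b3 → 10; minimax = 8.
3 ≠ 8, so there is no saddle point; optimal play is mixed.
a3 is strictly dominated by a1, so the row player never plays it.
With a3 eliminated, b3 is strictly dominated by b1 (it gives the row player strictly more in every remaining row), so the column player never plays it.
On the remaining 2×2 (a1, a2 vs b1, b2):
Let the row player play a1 with probability p. Expected payoff against b1: 9p + 3(1−p) = 6p + 3; against b2: 1p + 8(1−p) = −7p + 8.
Setting these equal: 6p + 3 = −7p + 8 ⇒ 13p = 5 ⇒ p = 5/13, and the value is (6)·(5/13) + 3 = 69/13.
For the column player: with q = P(b1), equating a1's and a2's payoffs gives 8q + 1 = −5q + 8 ⇒ q = 7/13.

5/13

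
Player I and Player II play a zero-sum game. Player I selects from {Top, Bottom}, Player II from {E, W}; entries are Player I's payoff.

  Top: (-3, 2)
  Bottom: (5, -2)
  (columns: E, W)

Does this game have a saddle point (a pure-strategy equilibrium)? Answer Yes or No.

No

Row minima: Top → -3, Bottom → -2; maximin = -2.
Column maxima: E → 5, W → 2; minimax = 2.
-2 ≠ 2, so no pure-strategy equilibrium exists.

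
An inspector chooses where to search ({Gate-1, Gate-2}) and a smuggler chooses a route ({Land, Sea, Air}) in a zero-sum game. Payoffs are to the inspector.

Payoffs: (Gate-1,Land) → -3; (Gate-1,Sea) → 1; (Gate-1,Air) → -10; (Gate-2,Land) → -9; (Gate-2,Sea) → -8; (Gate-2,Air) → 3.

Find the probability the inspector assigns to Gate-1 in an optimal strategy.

12/19

Row minima: Gate-1 → -10, Gate-2 → -9; maximin = -9.
Column maxima: Land → -3, Sea → 1, Air → 3; minimax = -3.
-9 ≠ -3, so there is no saddle point; optimal play is mixed.
Sea is strictly dominated by Land (it gives the inspector strictly more in every row), so the smuggler never plays it.
On the remaining 2×2 (Gate-1, Gate-2 vs Land, Air):
Let the inspector play Gate-1 with probability p. Expected payoff against Land: (-3)p + (-9)(1−p) = 6p − 9; against Air: (-10)p + 3(1−p) = −13p + 3.
Setting these equal: 6p − 9 = −13p + 3 ⇒ 19p = 12 ⇒ p = 12/19, and the value is (6)·(12/19) − 9 = -99/19.
For the smuggler: with q = P(Land), equating Gate-1's and Gate-2's payoffs gives 7q − 10 = −12q + 3 ⇒ q = 13/19.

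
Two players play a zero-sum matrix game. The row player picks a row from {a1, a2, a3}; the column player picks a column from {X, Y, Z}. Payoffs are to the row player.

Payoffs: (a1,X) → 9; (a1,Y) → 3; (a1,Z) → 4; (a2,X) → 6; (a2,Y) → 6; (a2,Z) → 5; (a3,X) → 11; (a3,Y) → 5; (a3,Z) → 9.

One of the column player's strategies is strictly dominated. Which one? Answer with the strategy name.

X

Z holds the row player's payoff strictly below X in every row: 4 < 9, 5 < 6, 9 < 11.
So X is strictly dominated for the column player.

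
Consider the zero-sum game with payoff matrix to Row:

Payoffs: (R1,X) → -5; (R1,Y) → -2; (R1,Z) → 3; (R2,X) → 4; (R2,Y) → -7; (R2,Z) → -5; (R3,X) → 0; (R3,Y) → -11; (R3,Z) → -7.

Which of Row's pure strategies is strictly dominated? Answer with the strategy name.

R3

R2 gives a strictly higher payoff than R3 against every column: 4 > 0, -7 > -11, -5 > -7.
So R3 is strictly dominated and Row never plays it.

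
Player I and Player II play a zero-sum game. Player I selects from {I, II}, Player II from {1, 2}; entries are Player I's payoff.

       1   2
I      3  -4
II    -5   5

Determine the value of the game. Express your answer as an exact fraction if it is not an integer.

-5/17

Row minima: I → -4, II → -5; maximin = -4.
Column maxima: 1 → 3, 2 → 5; minimax = 3.
-4 ≠ 3, so there is no saddle point; optimal play is mixed.
Let Player I play I with probability p. Expected payoff against 1: 3p + (-5)(1−p) = 8p − 5; against 2: (-4)p + 5(1−p) = −9p + 5.
Setting these equal: 8p − 5 = −9p + 5 ⇒ 17p = 10 ⇒ p = 10/17, and the value is (8)·(10/17) − 5 = -5/17.
For Player II: with q = P(1), equating I's and II's payoffs gives 7q − 4 = −10q + 5 ⇒ q = 9/17.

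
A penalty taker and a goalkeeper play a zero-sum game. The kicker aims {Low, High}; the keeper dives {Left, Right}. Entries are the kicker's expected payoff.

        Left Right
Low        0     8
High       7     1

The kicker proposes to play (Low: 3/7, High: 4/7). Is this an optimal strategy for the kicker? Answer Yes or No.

Yes

Against Left this mix gives (3/7)·0 + (4/7)·7 = 4.
Against Right this mix gives (3/7)·8 + (4/7)·1 = 4.
All of the keeper's active replies (Left, Right) yield 4, and no column does worse for the kicker. The mix makes the keeper indifferent and guarantees 4, so it is optimal.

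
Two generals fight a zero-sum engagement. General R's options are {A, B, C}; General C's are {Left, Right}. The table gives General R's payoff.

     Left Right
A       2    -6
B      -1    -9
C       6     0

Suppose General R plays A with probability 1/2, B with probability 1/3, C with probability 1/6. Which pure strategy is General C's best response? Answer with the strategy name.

If General C plays Left, General R's expected payoff is (1/2)·2 + (1/3)·(-1) + (1/6)·6 = 5/3.
If General C plays Right, General R's expected payoff is (1/2)·(-6) + (1/3)·(-9) + (1/6)·0 = -6.
General C minimizes General R's payoff; the smallest is -6, so the best response is Right.

Right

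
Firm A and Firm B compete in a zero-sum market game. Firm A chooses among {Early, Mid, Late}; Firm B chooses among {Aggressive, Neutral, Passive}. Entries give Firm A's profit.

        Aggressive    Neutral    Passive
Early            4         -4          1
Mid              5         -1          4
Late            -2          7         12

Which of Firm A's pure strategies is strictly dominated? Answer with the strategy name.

Mid gives a strictly higher payoff than Early against every column: 5 > 4, -1 > -4, 4 > 1.
So Early is strictly dominated and Firm A never plays it.

Early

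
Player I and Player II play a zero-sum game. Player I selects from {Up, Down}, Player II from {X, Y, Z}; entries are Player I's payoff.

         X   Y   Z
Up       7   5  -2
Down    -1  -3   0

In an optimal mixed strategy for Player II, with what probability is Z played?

4/5

Row minima: Up → -2, Down → -3; maximin = -2.
Column maxima: X → 7, Y → 5, Z → 0; minimax = 0.
-2 ≠ 0, so there is no saddle point; optimal play is mixed.
X is strictly dominated by Y (it gives Player I strictly more in every row), so Player II never plays it.
On the remaining 2×2 (Up, Down vs Y, Z):
Let Player I play Up with probability p. Expected payoff against Y: 5p + (-3)(1−p) = 8p − 3; against Z: (-2)p + 0(1−p) = −2p.
Setting these equal: 8p − 3 = −2p ⇒ 10p = 3 ⇒ p = 3/10, and the value is (8)·(3/10) − 3 = -3/5.
For Player II: with q = P(Y), equating Up's and Down's payoffs gives 7q − 2 = −3q ⇒ q = 1/5.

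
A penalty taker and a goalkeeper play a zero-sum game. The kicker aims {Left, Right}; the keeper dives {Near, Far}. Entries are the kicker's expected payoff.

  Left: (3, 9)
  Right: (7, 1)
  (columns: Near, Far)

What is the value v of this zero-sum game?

5

Row minima: Left → 3, Right → 1; maximin = 3.
Column maxima: Near → 7, Far → 9; minimax = 7.
3 ≠ 7, so there is no saddle point; optimal play is mixed.
Let the kicker play Left with probability p. Expected payoff against Near: 3p + 7(1−p) = −4p + 7; against Far: 9p + 1(1−p) = 8p + 1.
Setting these equal: −4p + 7 = 8p + 1 ⇒ −12p = -6 ⇒ p = 1/2, and the value is (-4)·(1/2) + 7 = 5.
For the keeper: with q = P(Near), equating Left's and Right's payoffs gives −6q + 9 = 6q + 1 ⇒ q = 2/3.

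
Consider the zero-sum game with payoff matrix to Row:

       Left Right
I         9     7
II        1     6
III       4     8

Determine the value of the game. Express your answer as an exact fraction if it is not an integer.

Row minima: I → 7, II → 1, III → 4; maximin = 7.
Column maxima: Left → 9, Right → 8; minimax = 8.
7 ≠ 8, so there is no saddle point; optimal play is mixed.
II is strictly dominated by I, so Row never plays it.
On the remaining 2×2 (I, III vs Left, Right):
Let Row play I with probability p. Expected payoff against Left: 9p + 4(1−p) = 5p + 4; against Right: 7p + 8(1−p) = −p + 8.
Setting these equal: 5p + 4 = −p + 8 ⇒ 6p = 4 ⇒ p = 2/3, and the value is (5)·(2/3) + 4 = 22/3.
For Column: with q = P(Left), equating I's and III's payoffs gives 2q + 7 = −4q + 8 ⇒ q = 1/6.

22/3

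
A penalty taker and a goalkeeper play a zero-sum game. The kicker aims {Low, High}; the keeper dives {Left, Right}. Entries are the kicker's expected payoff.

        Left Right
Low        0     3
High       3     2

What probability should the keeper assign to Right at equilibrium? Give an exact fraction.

3/4

Row minima: Low → 0, High → 2; maximin = 2.
Column maxima: Left → 3, Right → 3; minimax = 3.
2 ≠ 3, so there is no saddle point; optimal play is mixed.
Let the kicker play Low with probability p. Expected payoff against Left: 0p + 3(1−p) = −3p + 3; against Right: 3p + 2(1−p) = p + 2.
Setting these equal: −3p + 3 = p + 2 ⇒ −4p = -1 ⇒ p = 1/4, and the value is (-3)·(1/4) + 3 = 9/4.
For the keeper: with q = P(Left), equating Low's and High's payoffs gives −3q + 3 = q + 2 ⇒ q = 1/4.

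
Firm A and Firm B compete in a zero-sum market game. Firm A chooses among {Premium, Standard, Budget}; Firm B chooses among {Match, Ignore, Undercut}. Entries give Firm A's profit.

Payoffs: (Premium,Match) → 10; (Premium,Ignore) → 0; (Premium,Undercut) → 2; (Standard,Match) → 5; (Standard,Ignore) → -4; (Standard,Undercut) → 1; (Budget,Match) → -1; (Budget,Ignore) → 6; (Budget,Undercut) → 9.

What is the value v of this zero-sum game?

Row minima: Premium → 0, Standard → -4, Budget → -1; maximin = 0.
Column maxima: Match → 10, Ignore → 6, Undercut → 9; minimax = 6.
0 ≠ 6, so there is no saddle point; optimal play is mixed.
Standard is strictly dominated by Premium, so Firm A never plays it.
Undercut is strictly dominated by Ignore (it gives Firm A strictly more in every row), so Firm B never plays it.
On the remaining 2×2 (Premium, Budget vs Match, Ignore):
Let Firm A play Premium with probability p. Expected payoff against Match: 10p + (-1)(1−p) = 11p − 1; against Ignore: 0p + 6(1−p) = −6p + 6.
Setting these equal: 11p − 1 = −6p + 6 ⇒ 17p = 7 ⇒ p = 7/17, and the value is (11)·(7/17) − 1 = 60/17.
For Firm B: with q = P(Match), equating Premium's and Budget's payoffs gives 10q = −7q + 6 ⇒ q = 6/17.

60/17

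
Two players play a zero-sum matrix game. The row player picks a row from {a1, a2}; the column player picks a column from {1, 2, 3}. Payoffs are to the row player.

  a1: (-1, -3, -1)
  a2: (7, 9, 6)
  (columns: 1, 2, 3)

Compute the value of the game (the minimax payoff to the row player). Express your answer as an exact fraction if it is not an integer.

6

Row minima: a1 → -3, a2 → 6; maximin = 6.
Column maxima: 1 → 7, 2 → 9, 3 → 6; minimax = 6.
Since maximin = minimax = 6, there is a saddle point and the value is 6.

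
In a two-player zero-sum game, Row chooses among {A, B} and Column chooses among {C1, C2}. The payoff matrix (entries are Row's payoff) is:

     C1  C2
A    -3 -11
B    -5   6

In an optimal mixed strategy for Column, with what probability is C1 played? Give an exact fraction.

Row minima: A → -11, B → -5; maximin = -5.
Column maxima: C1 → -3, C2 → 6; minimax = -3.
-5 ≠ -3, so there is no saddle point; optimal play is mixed.
Let Row play A with probability p. Expected payoff against C1: (-3)p + (-5)(1−p) = 2p − 5; against C2: (-11)p + 6(1−p) = −17p + 6.
Setting these equal: 2p − 5 = −17p + 6 ⇒ 19p = 11 ⇒ p = 11/19, and the value is (2)·(11/19) − 5 = -73/19.
For Column: with q = P(C1), equating A's and B's payoffs gives 8q − 11 = −11q + 6 ⇒ q = 17/19.

17/19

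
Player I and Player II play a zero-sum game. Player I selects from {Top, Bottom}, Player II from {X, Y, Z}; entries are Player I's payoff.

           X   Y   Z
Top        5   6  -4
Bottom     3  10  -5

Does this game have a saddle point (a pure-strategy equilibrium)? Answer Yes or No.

Row minima: Top → -4, Bottom → -5; maximin = -4.
Column maxima: X → 5, Y → 10, Z → -4; minimax = -4.
maximin = minimax = -4, so a saddle point exists.

Yes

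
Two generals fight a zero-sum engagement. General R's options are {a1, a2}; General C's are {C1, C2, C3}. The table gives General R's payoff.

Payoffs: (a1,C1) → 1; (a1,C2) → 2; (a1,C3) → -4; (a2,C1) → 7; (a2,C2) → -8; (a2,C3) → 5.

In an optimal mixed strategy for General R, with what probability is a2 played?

Row minima: a1 → -4, a2 → -8; maximin = -4.
Column maxima: C1 → 7, C2 → 2, C3 → 5; minimax = 2.
-4 ≠ 2, so there is no saddle point; optimal play is mixed.
C1 is strictly dominated by C3 (it gives General R strictly more in every row), so General C never plays it.
On the remaining 2×2 (a1, a2 vs C2, C3):
Let General R play a1 with probability p. Expected payoff against C2: 2p + (-8)(1−p) = 10p − 8; against C3: (-4)p + 5(1−p) = −9p + 5.
Setting these equal: 10p − 8 = −9p + 5 ⇒ 19p = 13 ⇒ p = 13/19, and the value is (10)·(13/19) − 8 = -22/19.
For General C: with q = P(C2), equating a1's and a2's payoffs gives 6q − 4 = −13q + 5 ⇒ q = 9/19.

6/19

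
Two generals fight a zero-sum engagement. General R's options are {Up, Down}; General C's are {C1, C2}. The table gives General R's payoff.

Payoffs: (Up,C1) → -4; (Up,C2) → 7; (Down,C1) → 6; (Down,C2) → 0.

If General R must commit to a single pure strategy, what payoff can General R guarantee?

0

Row minima: Up → -4, Down → 0.
The best of these is 0.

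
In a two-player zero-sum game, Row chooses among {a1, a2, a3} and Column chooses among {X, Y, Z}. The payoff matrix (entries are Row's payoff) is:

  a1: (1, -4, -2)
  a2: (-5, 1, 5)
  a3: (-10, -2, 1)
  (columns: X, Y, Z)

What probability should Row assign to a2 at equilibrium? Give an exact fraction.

5/11

Row minima: a1 → -4, a2 → -5, a3 → -10; maximin = -4.
Column maxima: X → 1, Y → 1, Z → 5; minimax = 1.
-4 ≠ 1, so there is no saddle point; optimal play is mixed.
a3 is strictly dominated by a2, so Row never plays it.
Z is strictly dominated by Y (it gives Row strictly more in every row), so Column never plays it.
On the remaining 2×2 (a1, a2 vs X, Y):
Let Row play a1 with probability p. Expected payoff against X: 1p + (-5)(1−p) = 6p − 5; against Y: (-4)p + 1(1−p) = −5p + 1.
Setting these equal: 6p − 5 = −5p + 1 ⇒ 11p = 6 ⇒ p = 6/11, and the value is (6)·(6/11) − 5 = -19/11.
For Column: with q = P(X), equating a1's and a2's payoffs gives 5q − 4 = −6q + 1 ⇒ q = 5/11.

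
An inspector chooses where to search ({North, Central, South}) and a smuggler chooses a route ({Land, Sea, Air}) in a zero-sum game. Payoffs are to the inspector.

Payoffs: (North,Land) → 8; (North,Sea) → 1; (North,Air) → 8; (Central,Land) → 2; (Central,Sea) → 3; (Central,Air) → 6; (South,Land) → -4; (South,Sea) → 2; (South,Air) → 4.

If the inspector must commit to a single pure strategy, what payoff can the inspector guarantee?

2

Row minima: North → 1, Central → 2, South → -4.
The best of these is 2.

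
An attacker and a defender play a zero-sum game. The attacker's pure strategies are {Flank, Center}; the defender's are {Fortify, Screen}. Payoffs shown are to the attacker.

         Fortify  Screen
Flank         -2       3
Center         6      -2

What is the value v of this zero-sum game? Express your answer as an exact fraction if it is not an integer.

14/13

Row minima: Flank → -2, Center → -2; maximin = -2.
Column maxima: Fortify → 6, Screen → 3; minimax = 3.
-2 ≠ 3, so there is no saddle point; optimal play is mixed.
Let the attacker play Flank with probability p. Expected payoff against Fortify: (-2)p + 6(1−p) = −8p + 6; against Screen: 3p + (-2)(1−p) = 5p − 2.
Setting these equal: −8p + 6 = 5p − 2 ⇒ −13p = -8 ⇒ p = 8/13, and the value is (-8)·(8/13) + 6 = 14/13.
For the defender: with q = P(Fortify), equating Flank's and Center's payoffs gives −5q + 3 = 8q − 2 ⇒ q = 5/13.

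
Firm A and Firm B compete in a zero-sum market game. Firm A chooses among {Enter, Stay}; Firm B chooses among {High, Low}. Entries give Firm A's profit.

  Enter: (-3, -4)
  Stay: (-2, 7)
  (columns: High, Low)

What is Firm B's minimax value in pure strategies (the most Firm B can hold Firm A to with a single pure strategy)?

Column maxima: High → -2, Low → 7.
The smallest of these is -2.

-2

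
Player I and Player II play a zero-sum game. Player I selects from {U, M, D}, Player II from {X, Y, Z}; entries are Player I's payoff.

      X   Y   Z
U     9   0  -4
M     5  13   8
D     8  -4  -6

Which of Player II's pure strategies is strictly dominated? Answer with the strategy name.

Y

Z holds Player I's payoff strictly below Y in every row: -4 < 0, 8 < 13, -6 < -4.
So Y is strictly dominated for Player II.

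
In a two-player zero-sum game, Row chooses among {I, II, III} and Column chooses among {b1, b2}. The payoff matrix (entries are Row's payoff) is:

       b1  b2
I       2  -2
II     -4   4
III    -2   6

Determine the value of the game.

Row minima: I → -2, II → -4, III → -2; maximin = -2.
Column maxima: b1 → 2, b2 → 6; minimax = 2.
-2 ≠ 2, so there is no saddle point; optimal play is mixed.
II is strictly dominated by III, so Row never plays it.
On the remaining 2×2 (I, III vs b1, b2):
Let Row play I with probability p. Expected payoff against b1: 2p + (-2)(1−p) = 4p − 2; against b2: (-2)p + 6(1−p) = −8p + 6.
Setting these equal: 4p − 2 = −8p + 6 ⇒ 12p = 8 ⇒ p = 2/3, and the value is (4)·(2/3) − 2 = 2/3.
For Column: with q = P(b1), equating I's and III's payoffs gives 4q − 2 = −8q + 6 ⇒ q = 2/3.

2/3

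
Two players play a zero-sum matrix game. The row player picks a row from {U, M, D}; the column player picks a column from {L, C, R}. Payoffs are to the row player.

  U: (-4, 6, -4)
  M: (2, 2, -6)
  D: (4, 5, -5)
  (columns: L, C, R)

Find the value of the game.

Row minima: U → -4, M → -6, D → -5; maximin = -4.
Column maxima: L → 4, C → 6, R → -4; minimax = -4.
Since maximin = minimax = -4, there is a saddle point and the value is -4.

-4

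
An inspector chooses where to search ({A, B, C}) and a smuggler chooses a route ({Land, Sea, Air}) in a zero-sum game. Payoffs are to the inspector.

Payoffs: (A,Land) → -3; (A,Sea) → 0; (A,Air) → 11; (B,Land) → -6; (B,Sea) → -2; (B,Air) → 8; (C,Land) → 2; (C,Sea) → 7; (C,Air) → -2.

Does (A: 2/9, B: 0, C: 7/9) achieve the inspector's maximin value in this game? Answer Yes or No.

Yes

Against Land this mix gives (2/9)·(-3) + (7/9)·2 = 8/9.
Against Sea this mix gives (2/9)·0 + (7/9)·7 = 49/9.
Against Air this mix gives (2/9)·11 + (7/9)·(-2) = 8/9.
All of the smuggler's active replies (Land, Air) yield 8/9, and no column does worse for the inspector. The mix makes the smuggler indifferent and guarantees 8/9, so it is optimal.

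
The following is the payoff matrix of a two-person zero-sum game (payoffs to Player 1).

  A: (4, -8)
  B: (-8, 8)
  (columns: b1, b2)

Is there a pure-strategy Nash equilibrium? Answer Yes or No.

No

Row minima: A → -8, B → -8; maximin = -8.
Column maxima: b1 → 4, b2 → 8; minimax = 4.
-8 ≠ 4, so no pure-strategy equilibrium exists.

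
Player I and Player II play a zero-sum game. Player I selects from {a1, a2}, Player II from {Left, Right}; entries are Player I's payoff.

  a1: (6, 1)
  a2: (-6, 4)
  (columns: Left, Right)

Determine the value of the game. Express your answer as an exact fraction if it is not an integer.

2

Row minima: a1 → 1, a2 → -6; maximin = 1.
Column maxima: Left → 6, Right → 4; minimax = 4.
1 ≠ 4, so there is no saddle point; optimal play is mixed.
Let Player I play a1 with probability p. Expected payoff against Left: 6p + (-6)(1−p) = 12p − 6; against Right: 1p + 4(1−p) = −3p + 4.
Setting these equal: 12p − 6 = −3p + 4 ⇒ 15p = 10 ⇒ p = 2/3, and the value is (12)·(2/3) − 6 = 2.
For Player II: with q = P(Left), equating a1's and a2's payoffs gives 5q + 1 = −10q + 4 ⇒ q = 1/5.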